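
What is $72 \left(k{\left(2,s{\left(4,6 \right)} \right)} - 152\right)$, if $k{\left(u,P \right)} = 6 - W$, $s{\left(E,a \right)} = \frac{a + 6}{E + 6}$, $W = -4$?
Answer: $-10224$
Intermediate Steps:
$s{\left(E,a \right)} = \frac{6 + a}{6 + E}$
$k{\left(u,P \right)} = 10$ ($k{\left(u,P \right)} = 6 - -4 = 6 + 4 = 10$)
$72 \left(k{\left(2,s{\left(4,6 \right)} \right)} - 152\right) = 72 \left(10 - 152\right) = 72 \left(-142\right) = -10224$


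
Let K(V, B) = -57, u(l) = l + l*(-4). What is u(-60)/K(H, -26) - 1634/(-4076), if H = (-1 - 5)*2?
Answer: -106757/38722 ≈ -2.7570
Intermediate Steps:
H = -12 (H = -6*2 = -12)
u(l) = -3*l (u(l) = l - 4*l = -3*l)
u(-60)/K(H, -26) - 1634/(-4076) = -3*(-60)/(-57) - 1634/(-4076) = 180*(-1/57) - 1634*(-1/4076) = -60/19 + 817/2038 = -106757/38722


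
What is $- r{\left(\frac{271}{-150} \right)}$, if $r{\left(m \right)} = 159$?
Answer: $-159$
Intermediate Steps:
$- r{\left(\frac{271}{-150} \right)} = \left(-1\right) 159 = -159$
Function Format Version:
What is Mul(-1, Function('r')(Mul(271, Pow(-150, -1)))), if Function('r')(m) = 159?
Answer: -159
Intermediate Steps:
Mul(-1, Function('r')(Mul(271, Pow(-150, -1)))) = Mul(-1, 159) = -159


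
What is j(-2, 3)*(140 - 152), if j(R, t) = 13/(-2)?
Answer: 78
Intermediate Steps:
j(R, t) = -13/2 (j(R, t) = 13*(-1/2) = -13/2)
j(-2, 3)*(140 - 152) = -13*(140 - 152)/2 = -13/2*(-12) = 78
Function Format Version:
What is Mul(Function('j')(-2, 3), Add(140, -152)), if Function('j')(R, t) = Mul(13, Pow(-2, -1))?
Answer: 78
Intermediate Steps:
Function('j')(R, t) = Rational(-13, 2) (Function('j')(R, t) = Mul(13, Rational(-1, 2)) = Rational(-13, 2))
Mul(Function('j')(-2, 3), Add(140, -152)) = Mul(Rational(-13, 2), Add(140, -152)) = Mul(Rational(-13, 2), -12) = 78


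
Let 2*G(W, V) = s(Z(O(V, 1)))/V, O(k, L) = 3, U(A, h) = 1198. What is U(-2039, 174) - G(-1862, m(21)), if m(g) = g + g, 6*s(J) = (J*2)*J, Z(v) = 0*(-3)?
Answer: 1198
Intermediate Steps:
Z(v) = 0
s(J) = J**2/3 (s(J) = ((J*2)*J)/6 = ((2*J)*J)/6 = (2*J**2)/6 = J**2/3)
m(g) = 2*g
G(W, V) = 0 (G(W, V) = (((1/3)*0**2)/V)/2 = (((1/3)*0)/V)/2 = (0/V)/2 = (1/2)*0 = 0)
U(-2039, 174) - G(-1862, m(21)) = 1198 - 1*0 = 1198 + 0 = 1198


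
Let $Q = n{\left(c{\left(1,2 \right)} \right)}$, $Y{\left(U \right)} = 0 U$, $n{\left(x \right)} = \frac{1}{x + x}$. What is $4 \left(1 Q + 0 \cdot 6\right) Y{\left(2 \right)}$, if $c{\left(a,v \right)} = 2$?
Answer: $0$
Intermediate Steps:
$n{\left(x \right)} = \frac{1}{2 x}$
$Y{\left(U \right)} = 0$
$Q = \frac{1}{4}$ ($Q = \frac{1}{2 \cdot 2} = \frac{1}{2} \cdot \frac{1}{2} = \frac{1}{4} \approx 0.25$)
$4 \left(1 Q + 0 \cdot 6\right) Y{\left(2 \right)} = 4 \left(1 \cdot \frac{1}{4} + 0 \cdot 6\right) 0 = 4 \left(\frac{1}{4} + 0\right) 0 = 4 \cdot \frac{1}{4} \cdot 0 = 1 \cdot 0 = 0$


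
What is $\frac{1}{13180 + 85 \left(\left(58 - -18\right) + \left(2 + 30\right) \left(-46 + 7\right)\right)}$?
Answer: $- \frac{1}{86440} \approx -1.1569 \cdot 10^{-5}$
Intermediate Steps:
$\frac{1}{13180 + 85 \left(\left(58 - -18\right) + \left(2 + 30\right) \left(-46 + 7\right)\right)} = \frac{1}{13180 + 85 \left(\left(58 + 18\right) + 32 \left(-39\right)\right)} = \frac{1}{13180 + 85 \left(76 - 1248\right)} = \frac{1}{13180 + 85 \left(-1172\right)} = \frac{1}{13180 - 99620} = \frac{1}{-86440} = - \frac{1}{86440}$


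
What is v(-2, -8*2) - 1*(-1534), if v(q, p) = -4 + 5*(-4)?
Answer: 1510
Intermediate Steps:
v(q, p) = -24 (v(q, p) = -4 - 20 = -24)
v(-2, -8*2) - 1*(-1534) = -24 - 1*(-1534) = -24 + 1534 = 1510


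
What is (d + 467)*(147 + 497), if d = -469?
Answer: -1288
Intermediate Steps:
(d + 467)*(147 + 497) = (-469 + 467)*(147 + 497) = -2*644 = -1288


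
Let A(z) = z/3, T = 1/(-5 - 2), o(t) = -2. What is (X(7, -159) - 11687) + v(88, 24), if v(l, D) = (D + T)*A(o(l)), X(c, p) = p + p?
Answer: -252439/21 ≈ -12021.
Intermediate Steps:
X(c, p) = 2*p
T = -⅐ (T = 1/(-7) = -⅐ ≈ -0.14286)
A(z) = z/3 (A(z) = z*(⅓) = z/3)
v(l, D) = 2/21 - 2*D/3 (v(l, D) = (D - ⅐)*((⅓)*(-2)) = (-⅐ + D)*(-⅔) = 2/21 - 2*D/3)
(X(7, -159) - 11687) + v(88, 24) = (2*(-159) - 11687) + (2/21 - ⅔*24) = (-318 - 11687) + (2/21 - 16) = -12005 - 334/21 = -252439/21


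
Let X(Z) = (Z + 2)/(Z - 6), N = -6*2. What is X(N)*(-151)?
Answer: -755/9 ≈ -83.889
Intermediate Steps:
N = -12
X(Z) = (2 + Z)/(-6 + Z)
X(N)*(-151) = ((2 - 12)/(-6 - 12))*(-151) = (-10/(-18))*(-151) = -1/18*(-10)*(-151) = (5/9)*(-151) = -755/9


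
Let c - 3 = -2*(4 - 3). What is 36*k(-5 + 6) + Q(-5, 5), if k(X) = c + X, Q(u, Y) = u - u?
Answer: 72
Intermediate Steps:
Q(u, Y) = 0
c = 1 (c = 3 - 2*(4 - 3) = 3 - 2*1 = 3 - 2 = 1)
k(X) = 1 + X
36*k(-5 + 6) + Q(-5, 5) = 36*(1 + (-5 + 6)) + 0 = 36*(1 + 1) + 0 = 36*2 + 0 = 72 + 0 = 72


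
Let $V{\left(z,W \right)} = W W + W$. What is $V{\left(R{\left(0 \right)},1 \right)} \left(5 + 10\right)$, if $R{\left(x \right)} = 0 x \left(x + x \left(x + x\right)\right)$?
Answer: $30$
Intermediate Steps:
$R{\left(x \right)} = 0$ ($R{\left(x \right)} = 0 \left(x + x 2 x\right) = 0 \left(x + 2 x^{2}\right) = 0$)
$V{\left(z,W \right)} = W + W^{2}$ ($V{\left(z,W \right)} = W^{2} + W = W + W^{2}$)
$V{\left(R{\left(0 \right)},1 \right)} \left(5 + 10\right) = 1 \left(1 + 1\right) \left(5 + 10\right) = 1 \cdot 2 \cdot 15 = 2 \cdot 15 = 30$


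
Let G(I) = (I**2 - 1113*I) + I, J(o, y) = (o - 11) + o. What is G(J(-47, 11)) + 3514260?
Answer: 3642045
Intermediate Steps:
J(o, y) = -11 + 2*o (J(o, y) = (-11 + o) + o = -11 + 2*o)
G(I) = I**2 - 1112*I
G(J(-47, 11)) + 3514260 = (-11 + 2*(-47))*(-1112 + (-11 + 2*(-47))) + 3514260 = (-11 - 94)*(-1112 + (-11 - 94)) + 3514260 = -105*(-1112 - 105) + 3514260 = -105*(-1217) + 3514260 = 127785 + 3514260 = 3642045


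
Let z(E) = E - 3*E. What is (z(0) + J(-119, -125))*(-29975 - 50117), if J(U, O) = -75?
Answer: 6006900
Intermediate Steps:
z(E) = -2*E
(z(0) + J(-119, -125))*(-29975 - 50117) = (-2*0 - 75)*(-29975 - 50117) = (0 - 75)*(-80092) = -75*(-80092) = 6006900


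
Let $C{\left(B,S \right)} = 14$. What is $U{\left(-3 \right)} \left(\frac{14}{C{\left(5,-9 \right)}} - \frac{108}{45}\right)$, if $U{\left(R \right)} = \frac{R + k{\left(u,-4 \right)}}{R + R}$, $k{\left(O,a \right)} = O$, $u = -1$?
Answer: $- \frac{14}{15} \approx -0.93333$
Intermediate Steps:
$U{\left(R \right)} = \frac{-1 + R}{2 R}$ ($U{\left(R \right)} = \frac{R - 1}{R + R} = \frac{-1 + R}{2 R}$)
$U{\left(-3 \right)} \left(\frac{14}{C{\left(5,-9 \right)}} - \frac{108}{45}\right) = \frac{-1 - 3}{2 \left(-3\right)} \left(\frac{14}{14} - \frac{108}{45}\right) = \frac{1}{2} \left(- \frac{1}{3}\right) \left(-4\right) \left(14 \cdot \frac{1}{14} - \frac{12}{5}\right) = \frac{2 \left(1 - \frac{12}{5}\right)}{3} = \frac{2}{3} \left(- \frac{7}{5}\right) = - \frac{14}{15}$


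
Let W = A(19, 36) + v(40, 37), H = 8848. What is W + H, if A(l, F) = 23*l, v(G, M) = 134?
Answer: 9419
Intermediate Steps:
W = 571 (W = 23*19 + 134 = 437 + 134 = 571)
W + H = 571 + 8848 = 9419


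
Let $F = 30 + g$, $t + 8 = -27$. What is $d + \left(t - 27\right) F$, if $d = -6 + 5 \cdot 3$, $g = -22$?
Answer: $-487$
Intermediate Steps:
$t = -35$ ($t = -8 - 27 = -35$)
$d = 9$ ($d = -6 + 15 = 9$)
$F = 8$ ($F = 30 - 22 = 8$)
$d + \left(t - 27\right) F = 9 + \left(-35 - 27\right) 8 = 9 - 496 = -487$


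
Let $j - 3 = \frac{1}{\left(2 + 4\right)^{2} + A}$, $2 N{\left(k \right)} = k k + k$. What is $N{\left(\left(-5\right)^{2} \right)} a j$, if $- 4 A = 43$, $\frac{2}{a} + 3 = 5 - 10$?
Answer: $- \frac{99775}{404} \approx -246.97$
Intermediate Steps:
$a = - \frac{1}{4}$ ($a = \frac{2}{-3 + \left(5 - 10\right)} = \frac{2}{-3 - 5} = \frac{2}{-8} = 2 \left(- \frac{1}{8}\right) = - \frac{1}{4} \approx -0.25$)
$N{\left(k \right)} = \frac{k}{2} + \frac{k^{2}}{2}$ ($N{\left(k \right)} = \frac{k k + k}{2} = \frac{k^{2} + k}{2} = \frac{k + k^{2}}{2} = \frac{k}{2} + \frac{k^{2}}{2}$)
$A = - \frac{43}{4}$ ($A = \left(- \frac{1}{4}\right) 43 = - \frac{43}{4} \approx -10.75$)
$j = \frac{307}{101}$ ($j = 3 + \frac{1}{\left(2 + 4\right)^{2} - \frac{43}{4}} = 3 + \frac{1}{6^{2} - \frac{43}{4}} = 3 + \frac{1}{36 - \frac{43}{4}} = 3 + \frac{1}{\frac{101}{4}} = 3 + \frac{4}{101} = \frac{307}{101} \approx 3.0396$)
$N{\left(\left(-5\right)^{2} \right)} a j = \frac{\left(-5\right)^{2} \left(1 + \left(-5\right)^{2}\right)}{2} \left(- \frac{1}{4}\right) \frac{307}{101} = \frac{1}{2} \cdot 25 \left(1 + 25\right) \left(- \frac{1}{4}\right) \frac{307}{101} = \frac{1}{2} \cdot 25 \cdot 26 \left(- \frac{1}{4}\right) \frac{307}{101} = 325 \left(- \frac{1}{4}\right) \frac{307}{101} = \left(- \frac{325}{4}\right) \frac{307}{101} = - \frac{99775}{404}$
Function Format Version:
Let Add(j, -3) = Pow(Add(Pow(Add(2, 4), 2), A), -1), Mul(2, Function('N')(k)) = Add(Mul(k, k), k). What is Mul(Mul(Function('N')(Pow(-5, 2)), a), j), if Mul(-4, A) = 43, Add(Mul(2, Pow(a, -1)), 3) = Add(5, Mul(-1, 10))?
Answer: Rational(-99775, 404) ≈ -246.97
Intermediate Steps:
a = Rational(-1, 4) (a = Mul(2, Pow(Add(-3, Add(5, Mul(-1, 10))), -1)) = Mul(2, Pow(Add(-3, Add(5, -10)), -1)) = Mul(2, Pow(Add(-3, -5), -1)) = Mul(2, Pow(-8, -1)) = Mul(2, Rational(-1, 8)) = Rational(-1, 4) ≈ -0.25000)
Function('N')(k) = Add(Mul(Rational(1, 2), k), Mul(Rational(1, 2), Pow(k, 2))) (Function('N')(k) = Mul(Rational(1, 2), Add(Mul(k, k), k)) = Mul(Rational(1, 2), Add(Pow(k, 2), k)) = Mul(Rational(1, 2), Add(k, Pow(k, 2))) = Add(Mul(Rational(1, 2), k), Mul(Rational(1, 2), Pow(k, 2))))
A = Rational(-43, 4) (A = Mul(Rational(-1, 4), 43) = Rational(-43, 4) ≈ -10.750)
j = Rational(307, 101) (j = Add(3, Pow(Add(Pow(Add(2, 4), 2), Rational(-43, 4)), -1)) = Add(3, Pow(Add(Pow(6, 2), Rational(-43, 4)), -1)) = Add(3, Pow(Add(36, Rational(-43, 4)), -1)) = Add(3, Pow(Rational(101, 4), -1)) = Add(3, Rational(4, 101)) = Rational(307, 101) ≈ 3.0396)
Mul(Mul(Function('N')(Pow(-5, 2)), a), j) = Mul(Mul(Mul(Rational(1, 2), Pow(-5, 2), Add(1, Pow(-5, 2))), Rational(-1, 4)), Rational(307, 101)) = Mul(Mul(Mul(Rational(1, 2), 25, Add(1, 25)), Rational(-1, 4)), Rational(307, 101)) = Mul(Mul(Mul(Rational(1, 2), 25, 26), Rational(-1, 4)), Rational(307, 101)) = Mul(Mul(325, Rational(-1, 4)), Rational(307, 101)) = Mul(Rational(-325, 4), Rational(307, 101)) = Rational(-99775, 404)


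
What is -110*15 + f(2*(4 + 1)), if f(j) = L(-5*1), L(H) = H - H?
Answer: -1650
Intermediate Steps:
L(H) = 0
f(j) = 0
-110*15 + f(2*(4 + 1)) = -110*15 + 0 = -1650 + 0 = -1650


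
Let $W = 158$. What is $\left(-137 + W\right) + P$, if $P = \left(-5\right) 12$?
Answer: $-39$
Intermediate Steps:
$P = -60$
$\left(-137 + W\right) + P = \left(-137 + 158\right) - 60 = 21 - 60 = -39$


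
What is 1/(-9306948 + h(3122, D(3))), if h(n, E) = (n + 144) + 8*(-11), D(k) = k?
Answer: -1/9303770 ≈ -1.0748e-7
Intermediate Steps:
h(n, E) = 56 + n (h(n, E) = (144 + n) - 88 = 56 + n)
1/(-9306948 + h(3122, D(3))) = 1/(-9306948 + (56 + 3122)) = 1/(-9306948 + 3178) = 1/(-9303770) = -1/9303770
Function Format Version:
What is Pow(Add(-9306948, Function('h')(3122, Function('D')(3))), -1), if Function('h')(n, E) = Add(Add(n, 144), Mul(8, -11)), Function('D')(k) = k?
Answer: Rational(-1, 9303770) ≈ -1.0748e-7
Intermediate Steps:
Function('h')(n, E) = Add(56, n) (Function('h')(n, E) = Add(Add(144, n), -88) = Add(56, n))
Pow(Add(-9306948, Function('h')(3122, Function('D')(3))), -1) = Pow(Add(-9306948, Add(56, 3122)), -1) = Pow(Add(-9306948, 3178), -1) = Pow(-9303770, -1) = Rational(-1, 9303770)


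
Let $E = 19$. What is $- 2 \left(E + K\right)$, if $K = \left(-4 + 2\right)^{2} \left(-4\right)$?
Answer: $-6$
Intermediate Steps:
$K = -16$ ($K = \left(-2\right)^{2} \left(-4\right) = 4 \left(-4\right) = -16$)
$- 2 \left(E + K\right) = - 2 \left(19 - 16\right) = \left(-2\right) 3 = -6$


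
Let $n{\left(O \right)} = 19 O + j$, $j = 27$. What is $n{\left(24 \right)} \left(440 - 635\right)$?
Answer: $-94185$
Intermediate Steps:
$n{\left(O \right)} = 27 + 19 O$ ($n{\left(O \right)} = 19 O + 27 = 27 + 19 O$)
$n{\left(24 \right)} \left(440 - 635\right) = \left(27 + 19 \cdot 24\right) \left(440 - 635\right) = \left(27 + 456\right) \left(-195\right) = 483 \left(-195\right) = -94185$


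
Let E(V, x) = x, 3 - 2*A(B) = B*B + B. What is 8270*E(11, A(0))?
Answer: 12405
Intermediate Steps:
A(B) = 3/2 - B/2 - B²/2 (A(B) = 3/2 - (B*B + B)/2 = 3/2 - (B² + B)/2 = 3/2 - (B + B²)/2 = 3/2 + (-B/2 - B²/2) = 3/2 - B/2 - B²/2)
8270*E(11, A(0)) = 8270*(3/2 - ½*0 - ½*0²) = 8270*(3/2 + 0 - ½*0) = 8270*(3/2 + 0 + 0) = 8270*(3/2) = 12405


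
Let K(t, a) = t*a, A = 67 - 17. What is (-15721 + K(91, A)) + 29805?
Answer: 18634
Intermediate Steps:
A = 50
K(t, a) = a*t
(-15721 + K(91, A)) + 29805 = (-15721 + 50*91) + 29805 = (-15721 + 4550) + 29805 = -11171 + 29805 = 18634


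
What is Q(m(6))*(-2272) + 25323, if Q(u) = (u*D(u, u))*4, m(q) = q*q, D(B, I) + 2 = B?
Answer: -11098389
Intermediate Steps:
D(B, I) = -2 + B
m(q) = q²
Q(u) = 4*u*(-2 + u) (Q(u) = (u*(-2 + u))*4 = 4*u*(-2 + u))
Q(m(6))*(-2272) + 25323 = (4*6²*(-2 + 6²))*(-2272) + 25323 = (4*36*(-2 + 36))*(-2272) + 25323 = (4*36*34)*(-2272) + 25323 = 4896*(-2272) + 25323 = -11123712 + 25323 = -11098389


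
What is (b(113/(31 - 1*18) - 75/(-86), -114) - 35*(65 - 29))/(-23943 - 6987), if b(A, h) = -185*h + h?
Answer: -3286/5155 ≈ -0.63744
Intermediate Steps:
b(A, h) = -184*h
(b(113/(31 - 1*18) - 75/(-86), -114) - 35*(65 - 29))/(-23943 - 6987) = (-184*(-114) - 35*(65 - 29))/(-23943 - 6987) = (20976 - 35*36)/(-30930) = (20976 - 1260)*(-1/30930) = 19716*(-1/30930) = -3286/5155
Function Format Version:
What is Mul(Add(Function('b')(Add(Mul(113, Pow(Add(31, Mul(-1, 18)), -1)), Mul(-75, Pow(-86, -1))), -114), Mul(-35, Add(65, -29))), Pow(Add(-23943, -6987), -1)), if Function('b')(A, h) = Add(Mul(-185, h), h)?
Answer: Rational(-3286, 5155) ≈ -0.63744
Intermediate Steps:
Function('b')(A, h) = Mul(-184, h)
Mul(Add(Function('b')(Add(Mul(113, Pow(Add(31, Mul(-1, 18)), -1)), Mul(-75, Pow(-86, -1))), -114), Mul(-35, Add(65, -29))), Pow(Add(-23943, -6987), -1)) = Mul(Add(Mul(-184, -114), Mul(-35, Add(65, -29))), Pow(Add(-23943, -6987), -1)) = Mul(Add(20976, Mul(-35, 36)), Pow(-30930, -1)) = Mul(Add(20976, -1260), Rational(-1, 30930)) = Mul(19716, Rational(-1, 30930)) = Rational(-3286, 5155)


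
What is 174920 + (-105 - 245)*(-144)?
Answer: 225320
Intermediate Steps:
174920 + (-105 - 245)*(-144) = 174920 - 350*(-144) = 174920 + 50400 = 225320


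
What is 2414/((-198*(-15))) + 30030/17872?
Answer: 33083027/13269960 ≈ 2.4931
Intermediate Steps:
2414/((-198*(-15))) + 30030/17872 = 2414/2970 + 30030*(1/17872) = 2414*(1/2970) + 15015/8936 = 1207/1485 + 15015/8936 = 33083027/13269960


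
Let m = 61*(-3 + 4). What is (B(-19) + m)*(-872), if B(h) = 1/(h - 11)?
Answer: -797444/15 ≈ -53163.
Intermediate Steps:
B(h) = 1/(-11 + h)
m = 61 (m = 61*1 = 61)
(B(-19) + m)*(-872) = (1/(-11 - 19) + 61)*(-872) = (1/(-30) + 61)*(-872) = (-1/30 + 61)*(-872) = (1829/30)*(-872) = -797444/15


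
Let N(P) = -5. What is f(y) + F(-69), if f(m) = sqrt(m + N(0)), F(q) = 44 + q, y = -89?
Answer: -25 + I*sqrt(94) ≈ -25.0 + 9.6954*I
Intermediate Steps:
f(m) = sqrt(-5 + m) (f(m) = sqrt(m - 5) = sqrt(-5 + m))
f(y) + F(-69) = sqrt(-5 - 89) + (44 - 69) = sqrt(-94) - 25 = I*sqrt(94) - 25 = -25 + I*sqrt(94)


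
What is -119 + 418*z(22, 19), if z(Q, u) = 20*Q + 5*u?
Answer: 223511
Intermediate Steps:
z(Q, u) = 5*u + 20*Q
-119 + 418*z(22, 19) = -119 + 418*(5*19 + 20*22) = -119 + 418*(95 + 440) = -119 + 418*535 = -119 + 223630 = 223511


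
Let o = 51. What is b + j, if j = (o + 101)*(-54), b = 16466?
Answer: 8258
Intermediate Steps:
j = -8208 (j = (51 + 101)*(-54) = 152*(-54) = -8208)
b + j = 16466 - 8208 = 8258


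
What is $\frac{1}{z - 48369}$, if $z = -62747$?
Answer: $- \frac{1}{111116} \approx -8.9996 \cdot 10^{-6}$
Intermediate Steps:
$\frac{1}{z - 48369} = \frac{1}{-62747 - 48369} = \frac{1}{-111116} = - \frac{1}{111116}$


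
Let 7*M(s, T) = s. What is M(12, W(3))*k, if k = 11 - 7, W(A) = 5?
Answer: 48/7 ≈ 6.8571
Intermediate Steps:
M(s, T) = s/7
k = 4
M(12, W(3))*k = ((1/7)*12)*4 = (12/7)*4 = 48/7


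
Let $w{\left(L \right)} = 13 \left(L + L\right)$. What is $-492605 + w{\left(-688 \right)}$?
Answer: $-510493$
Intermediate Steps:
$w{\left(L \right)} = 26 L$ ($w{\left(L \right)} = 13 \cdot 2 L = 26 L$)
$-492605 + w{\left(-688 \right)} = -492605 + 26 \left(-688\right) = -492605 - 17888 = -510493$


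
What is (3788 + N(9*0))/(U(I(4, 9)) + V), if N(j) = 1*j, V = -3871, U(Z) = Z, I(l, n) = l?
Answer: -3788/3867 ≈ -0.97957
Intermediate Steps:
N(j) = j
(3788 + N(9*0))/(U(I(4, 9)) + V) = (3788 + 9*0)/(4 - 3871) = (3788 + 0)/(-3867) = 3788*(-1/3867) = -3788/3867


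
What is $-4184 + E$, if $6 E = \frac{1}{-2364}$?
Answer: $- \frac{59345857}{14184} \approx -4184.0$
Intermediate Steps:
$E = - \frac{1}{14184}$ ($E = \frac{1}{6 \left(-2364\right)} = \frac{1}{6} \left(- \frac{1}{2364}\right) = - \frac{1}{14184} \approx -7.0502 \cdot 10^{-5}$)
$-4184 + E = -4184 - \frac{1}{14184} = - \frac{59345857}{14184}$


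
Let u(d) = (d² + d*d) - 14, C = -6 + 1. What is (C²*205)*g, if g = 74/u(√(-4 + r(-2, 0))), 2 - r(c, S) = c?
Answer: -189625/7 ≈ -27089.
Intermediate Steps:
r(c, S) = 2 - c
C = -5
u(d) = -14 + 2*d² (u(d) = (d² + d²) - 14 = 2*d² - 14 = -14 + 2*d²)
g = -37/7 (g = 74/(-14 + 2*(√(-4 + (2 - 1*(-2))))²) = 74/(-14 + 2*(√(-4 + (2 + 2)))²) = 74/(-14 + 2*(√(-4 + 4))²) = 74/(-14 + 2*(√0)²) = 74/(-14 + 2*0²) = 74/(-14 + 2*0) = 74/(-14 + 0) = 74/(-14) = 74*(-1/14) = -37/7 ≈ -5.2857)
(C²*205)*g = ((-5)²*205)*(-37/7) = (25*205)*(-37/7) = 5125*(-37/7) = -189625/7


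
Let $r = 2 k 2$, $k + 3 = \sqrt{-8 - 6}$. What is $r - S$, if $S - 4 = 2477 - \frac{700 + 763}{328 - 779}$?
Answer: $- \frac{102346}{41} + 4 i \sqrt{14} \approx -2496.2 + 14.967 i$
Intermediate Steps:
$k = -3 + i \sqrt{14}$ ($k = -3 + \sqrt{-8 - 6} = -3 + \sqrt{-14} = -3 + i \sqrt{14} \approx -3.0 + 3.7417 i$)
$r = -12 + 4 i \sqrt{14}$ ($r = 2 \left(-3 + i \sqrt{14}\right) 2 = \left(-6 + 2 i \sqrt{14}\right) 2 = -12 + 4 i \sqrt{14} \approx -12.0 + 14.967 i$)
$S = \frac{101854}{41}$ ($S = 4 + \left(2477 - \frac{700 + 763}{328 - 779}\right) = 4 + \left(2477 - \frac{1463}{-451}\right) = 4 + \left(2477 - 1463 \left(- \frac{1}{451}\right)\right) = 4 + \left(2477 - - \frac{133}{41}\right) = 4 + \left(2477 + \frac{133}{41}\right) = 4 + \frac{101690}{41} = \frac{101854}{41} \approx 2484.2$)
$r - S = \left(-12 + 4 i \sqrt{14}\right) - \frac{101854}{41} = - \frac{102346}{41} + 4 i \sqrt{14}$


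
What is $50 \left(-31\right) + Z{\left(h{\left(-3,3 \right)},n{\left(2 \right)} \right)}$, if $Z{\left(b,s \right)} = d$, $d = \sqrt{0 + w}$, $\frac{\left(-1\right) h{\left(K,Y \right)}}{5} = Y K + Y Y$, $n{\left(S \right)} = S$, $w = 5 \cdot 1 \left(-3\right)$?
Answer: $-1550 + i \sqrt{15} \approx -1550.0 + 3.873 i$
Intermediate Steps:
$w = -15$ ($w = 5 \left(-3\right) = -15$)
$h{\left(K,Y \right)} = - 5 Y^{2} - 5 K Y$ ($h{\left(K,Y \right)} = - 5 \left(Y K + Y Y\right) = - 5 \left(K Y + Y^{2}\right) = - 5 \left(Y^{2} + K Y\right) = - 5 Y^{2} - 5 K Y$)
$d = i \sqrt{15}$ ($d = \sqrt{0 - 15} = \sqrt{-15} = i \sqrt{15} \approx 3.873 i$)
$Z{\left(b,s \right)} = i \sqrt{15}$
$50 \left(-31\right) + Z{\left(h{\left(-3,3 \right)},n{\left(2 \right)} \right)} = 50 \left(-31\right) + i \sqrt{15} = -1550 + i \sqrt{15}$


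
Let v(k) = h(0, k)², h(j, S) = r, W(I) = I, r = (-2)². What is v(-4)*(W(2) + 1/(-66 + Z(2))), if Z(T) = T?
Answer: 127/4 ≈ 31.750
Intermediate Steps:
r = 4
h(j, S) = 4
v(k) = 16 (v(k) = 4² = 16)
v(-4)*(W(2) + 1/(-66 + Z(2))) = 16*(2 + 1/(-66 + 2)) = 16*(2 + 1/(-64)) = 16*(2 - 1/64) = 16*(127/64) = 127/4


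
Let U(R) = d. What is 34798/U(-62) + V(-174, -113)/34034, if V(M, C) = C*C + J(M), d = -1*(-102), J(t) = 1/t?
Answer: 2022524089/5921916 ≈ 341.53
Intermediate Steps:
d = 102
V(M, C) = C² + 1/M (V(M, C) = C*C + 1/M = C² + 1/M)
U(R) = 102
34798/U(-62) + V(-174, -113)/34034 = 34798/102 + ((-113)² + 1/(-174))/34034 = 34798*(1/102) + (12769 - 1/174)*(1/34034) = 17399/51 + (2221805/174)*(1/34034) = 17399/51 + 2221805/5921916 = 2022524089/5921916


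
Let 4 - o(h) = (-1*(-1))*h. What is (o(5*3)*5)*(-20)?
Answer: 1100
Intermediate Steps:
o(h) = 4 - h (o(h) = 4 - (-1*(-1))*h = 4 - h)
(o(5*3)*5)*(-20) = ((4 - 5*3)*5)*(-20) = ((4 - 1*15)*5)*(-20) = ((4 - 15)*5)*(-20) = -11*5*(-20) = -55*(-20) = 1100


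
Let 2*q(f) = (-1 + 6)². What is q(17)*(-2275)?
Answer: -56875/2 ≈ -28438.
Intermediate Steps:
q(f) = 25/2 (q(f) = (-1 + 6)²/2 = (½)*5² = (½)*25 = 25/2)
q(17)*(-2275) = (25/2)*(-2275) = -56875/2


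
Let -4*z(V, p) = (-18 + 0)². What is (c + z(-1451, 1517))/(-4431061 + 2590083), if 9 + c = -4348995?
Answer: 4349085/1840978 ≈ 2.3624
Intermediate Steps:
z(V, p) = -81 (z(V, p) = -(-18 + 0)²/4 = -¼*(-18)² = -¼*324 = -81)
c = -4349004 (c = -9 - 4348995 = -4349004)
(c + z(-1451, 1517))/(-4431061 + 2590083) = (-4349004 - 81)/(-4431061 + 2590083) = -4349085/(-1840978) = -4349085*(-1/1840978) = 4349085/1840978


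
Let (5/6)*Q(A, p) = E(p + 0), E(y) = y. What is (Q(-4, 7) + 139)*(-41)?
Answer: -30217/5 ≈ -6043.4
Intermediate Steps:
Q(A, p) = 6*p/5 (Q(A, p) = 6*(p + 0)/5 = 6*p/5)
(Q(-4, 7) + 139)*(-41) = ((6/5)*7 + 139)*(-41) = (42/5 + 139)*(-41) = (737/5)*(-41) = -30217/5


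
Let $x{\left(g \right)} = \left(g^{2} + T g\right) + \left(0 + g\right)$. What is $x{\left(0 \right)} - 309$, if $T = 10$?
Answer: $-309$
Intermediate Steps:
$x{\left(g \right)} = g^{2} + 11 g$ ($x{\left(g \right)} = \left(g^{2} + 10 g\right) + \left(0 + g\right) = \left(g^{2} + 10 g\right) + g = g^{2} + 11 g$)
$x{\left(0 \right)} - 309 = 0 \left(11 + 0\right) - 309 = 0 \cdot 11 - 309 = 0 - 309 = -309$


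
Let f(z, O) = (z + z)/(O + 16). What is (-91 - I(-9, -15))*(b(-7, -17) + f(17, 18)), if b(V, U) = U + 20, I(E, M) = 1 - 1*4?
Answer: -352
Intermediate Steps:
I(E, M) = -3 (I(E, M) = 1 - 4 = -3)
b(V, U) = 20 + U
f(z, O) = 2*z/(16 + O) (f(z, O) = (2*z)/(16 + O) = 2*z/(16 + O))
(-91 - I(-9, -15))*(b(-7, -17) + f(17, 18)) = (-91 - 1*(-3))*((20 - 17) + 2*17/(16 + 18)) = (-91 + 3)*(3 + 2*17/34) = -88*(3 + 2*17*(1/34)) = -88*(3 + 1) = -88*4 = -352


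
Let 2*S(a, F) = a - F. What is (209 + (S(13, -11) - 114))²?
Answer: 11449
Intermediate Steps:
S(a, F) = a/2 - F/2 (S(a, F) = (a - F)/2 = a/2 - F/2)
(209 + (S(13, -11) - 114))² = (209 + (((½)*13 - ½*(-11)) - 114))² = (209 + ((13/2 + 11/2) - 114))² = (209 + (12 - 114))² = (209 - 102)² = 107² = 11449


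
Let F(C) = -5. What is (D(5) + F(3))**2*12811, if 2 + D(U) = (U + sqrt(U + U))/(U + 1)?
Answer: 17666369/36 - 474007*sqrt(10)/18 ≈ 4.0746e+5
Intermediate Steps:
D(U) = -2 + (U + sqrt(2)*sqrt(U))/(1 + U) (D(U) = -2 + (U + sqrt(U + U))/(U + 1) = -2 + (U + sqrt(2*U))/(1 + U) = -2 + (U + sqrt(2)*sqrt(U))/(1 + U))
(D(5) + F(3))**2*12811 = ((-2 - 1*5 + sqrt(2)*sqrt(5))/(1 + 5) - 5)**2*12811 = ((-2 - 5 + sqrt(10))/6 - 5)**2*12811 = ((-7 + sqrt(10))/6 - 5)**2*12811 = ((-7/6 + sqrt(10)/6) - 5)**2*12811 = (-37/6 + sqrt(10)/6)**2*12811 = 12811*(-37/6 + sqrt(10)/6)**2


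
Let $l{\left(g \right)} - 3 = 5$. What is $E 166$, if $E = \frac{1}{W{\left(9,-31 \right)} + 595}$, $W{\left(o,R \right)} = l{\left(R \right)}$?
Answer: $\frac{166}{603} \approx 0.27529$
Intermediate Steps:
$l{\left(g \right)} = 8$ ($l{\left(g \right)} = 3 + 5 = 8$)
$W{\left(o,R \right)} = 8$
$E = \frac{1}{603}$ ($E = \frac{1}{8 + 595} = \frac{1}{603} \approx 0.0016584$)
$E 166 = \frac{1}{603} \cdot 166 = \frac{166}{603}$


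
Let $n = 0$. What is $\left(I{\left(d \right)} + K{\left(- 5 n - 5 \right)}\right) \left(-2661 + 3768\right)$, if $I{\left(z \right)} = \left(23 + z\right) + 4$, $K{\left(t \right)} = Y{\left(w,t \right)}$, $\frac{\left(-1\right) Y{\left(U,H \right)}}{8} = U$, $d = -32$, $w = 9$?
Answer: $-85239$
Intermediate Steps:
$Y{\left(U,H \right)} = - 8 U$
$K{\left(t \right)} = -72$ ($K{\left(t \right)} = \left(-8\right) 9 = -72$)
$I{\left(z \right)} = 27 + z$
$\left(I{\left(d \right)} + K{\left(- 5 n - 5 \right)}\right) \left(-2661 + 3768\right) = \left(\left(27 - 32\right) - 72\right) \left(-2661 + 3768\right) = \left(-5 - 72\right) 1107 = \left(-77\right) 1107 = -85239$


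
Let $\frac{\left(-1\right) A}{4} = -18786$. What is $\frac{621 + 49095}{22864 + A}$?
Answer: $\frac{12429}{24502} \approx 0.50727$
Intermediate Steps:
$A = 75144$ ($A = \left(-4\right) \left(-18786\right) = 75144$)
$\frac{621 + 49095}{22864 + A} = \frac{621 + 49095}{22864 + 75144} = \frac{49716}{98008} = 49716 \cdot \frac{1}{98008} = \frac{12429}{24502}$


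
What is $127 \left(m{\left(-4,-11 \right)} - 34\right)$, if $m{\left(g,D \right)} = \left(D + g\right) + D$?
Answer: $-7620$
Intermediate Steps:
$m{\left(g,D \right)} = g + 2 D$
$127 \left(m{\left(-4,-11 \right)} - 34\right) = 127 \left(\left(-4 + 2 \left(-11\right)\right) - 34\right) = 127 \left(\left(-4 - 22\right) + \left(-59 + 25\right)\right) = 127 \left(-26 - 34\right) = 127 \left(-60\right) = -7620$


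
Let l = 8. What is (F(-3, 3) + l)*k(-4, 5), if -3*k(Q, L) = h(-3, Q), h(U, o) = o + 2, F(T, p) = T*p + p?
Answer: 4/3 ≈ 1.3333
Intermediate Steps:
F(T, p) = p + T*p
h(U, o) = 2 + o
k(Q, L) = -2/3 - Q/3 (k(Q, L) = -(2 + Q)/3 = -2/3 - Q/3)
(F(-3, 3) + l)*k(-4, 5) = (3*(1 - 3) + 8)*(-2/3 - 1/3*(-4)) = (3*(-2) + 8)*(-2/3 + 4/3) = (-6 + 8)*(2/3) = 2*(2/3) = 4/3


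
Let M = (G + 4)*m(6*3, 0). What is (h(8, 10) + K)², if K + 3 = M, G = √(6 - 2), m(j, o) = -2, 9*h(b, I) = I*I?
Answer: 1225/81 ≈ 15.123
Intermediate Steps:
h(b, I) = I²/9 (h(b, I) = (I*I)/9 = I²/9)
G = 2 (G = √4 = 2)
M = -12 (M = (2 + 4)*(-2) = 6*(-2) = -12)
K = -15 (K = -3 - 12 = -15)
(h(8, 10) + K)² = ((⅑)*10² - 15)² = ((⅑)*100 - 15)² = (100/9 - 15)² = (-35/9)² = 1225/81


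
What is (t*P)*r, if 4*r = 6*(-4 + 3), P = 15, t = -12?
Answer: 270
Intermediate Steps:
r = -3/2 (r = (6*(-4 + 3))/4 = (6*(-1))/4 = (1/4)*(-6) = -3/2 ≈ -1.5000)
(t*P)*r = -12*15*(-3/2) = -180*(-3/2) = 270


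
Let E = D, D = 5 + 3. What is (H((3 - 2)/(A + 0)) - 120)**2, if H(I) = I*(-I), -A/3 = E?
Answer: 4777712641/331776 ≈ 14400.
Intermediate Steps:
D = 8
E = 8
A = -24 (A = -3*8 = -24)
H(I) = -I**2
(H((3 - 2)/(A + 0)) - 120)**2 = (-((3 - 2)/(-24 + 0))**2 - 120)**2 = (-(1/(-24))**2 - 120)**2 = (-(1*(-1/24))**2 - 120)**2 = (-(-1/24)**2 - 120)**2 = (-1*1/576 - 120)**2 = (-1/576 - 120)**2 = (-69121/576)**2 = 4777712641/331776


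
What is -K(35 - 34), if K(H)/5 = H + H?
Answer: -10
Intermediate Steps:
K(H) = 10*H (K(H) = 5*(H + H) = 5*(2*H) = 10*H)
-K(35 - 34) = -10*(35 - 34) = -10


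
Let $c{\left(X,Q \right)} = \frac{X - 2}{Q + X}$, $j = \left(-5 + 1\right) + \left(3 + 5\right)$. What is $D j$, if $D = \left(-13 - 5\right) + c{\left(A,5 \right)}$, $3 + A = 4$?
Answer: $- \frac{218}{3} \approx -72.667$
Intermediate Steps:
$A = 1$ ($A = -3 + 4 = 1$)
$j = 4$ ($j = -4 + 8 = 4$)
$c{\left(X,Q \right)} = \frac{-2 + X}{Q + X}$
$D = - \frac{109}{6}$ ($D = \left(-13 - 5\right) + \frac{-2 + 1}{5 + 1} = -18 + \frac{1}{6} \left(-1\right) = -18 - \frac{1}{6} = - \frac{109}{6} \approx -18.167$)
$D j = \left(- \frac{109}{6}\right) 4 = - \frac{218}{3}$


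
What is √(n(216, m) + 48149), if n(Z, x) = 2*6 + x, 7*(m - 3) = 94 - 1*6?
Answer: 2*√590163/7 ≈ 219.49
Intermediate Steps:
m = 109/7 (m = 3 + (94 - 1*6)/7 = 3 + (94 - 6)/7 = 3 + (⅐)*88 = 3 + 88/7 = 109/7 ≈ 15.571)
n(Z, x) = 12 + x
√(n(216, m) + 48149) = √((12 + 109/7) + 48149) = √(193/7 + 48149) = √(337236/7) = 2*√590163/7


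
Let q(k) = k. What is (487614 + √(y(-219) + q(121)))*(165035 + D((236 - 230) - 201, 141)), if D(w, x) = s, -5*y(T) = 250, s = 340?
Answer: 80639165250 + 165375*√71 ≈ 8.0641e+10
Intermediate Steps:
y(T) = -50 (y(T) = -⅕*250 = -50)
D(w, x) = 340
(487614 + √(y(-219) + q(121)))*(165035 + D((236 - 230) - 201, 141)) = (487614 + √(-50 + 121))*(165035 + 340) = (487614 + √71)*165375 = 80639165250 + 165375*√71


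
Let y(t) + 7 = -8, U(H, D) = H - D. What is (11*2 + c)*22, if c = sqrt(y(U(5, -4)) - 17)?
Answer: 484 + 88*I*sqrt(2) ≈ 484.0 + 124.45*I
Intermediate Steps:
y(t) = -15 (y(t) = -7 - 8 = -15)
c = 4*I*sqrt(2) (c = sqrt(-15 - 17) = sqrt(-32) = 4*I*sqrt(2) ≈ 5.6569*I)
(11*2 + c)*22 = (11*2 + 4*I*sqrt(2))*22 = (22 + 4*I*sqrt(2))*22 = 484 + 88*I*sqrt(2)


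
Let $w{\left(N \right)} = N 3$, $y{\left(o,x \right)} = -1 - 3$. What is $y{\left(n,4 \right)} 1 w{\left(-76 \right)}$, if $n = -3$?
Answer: $912$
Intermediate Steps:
$y{\left(o,x \right)} = -4$ ($y{\left(o,x \right)} = -1 - 3 = -4$)
$w{\left(N \right)} = 3 N$
$y{\left(n,4 \right)} 1 w{\left(-76 \right)} = \left(-4\right) 1 \cdot 3 \left(-76\right) = \left(-4\right) \left(-228\right) = 912$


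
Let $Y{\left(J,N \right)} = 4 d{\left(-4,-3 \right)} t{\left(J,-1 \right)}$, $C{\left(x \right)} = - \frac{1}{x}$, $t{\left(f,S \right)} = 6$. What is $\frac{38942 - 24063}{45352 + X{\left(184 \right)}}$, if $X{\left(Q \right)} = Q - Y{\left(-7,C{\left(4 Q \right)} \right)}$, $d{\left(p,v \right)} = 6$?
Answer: $\frac{14879}{45392} \approx 0.32779$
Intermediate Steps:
$Y{\left(J,N \right)} = 144$ ($Y{\left(J,N \right)} = 4 \cdot 6 \cdot 6 = 24 \cdot 6 = 144$)
$X{\left(Q \right)} = -144 + Q$ ($X{\left(Q \right)} = Q - 144 = -144 + Q$)
$\frac{38942 - 24063}{45352 + X{\left(184 \right)}} = \frac{38942 - 24063}{45352 + \left(-144 + 184\right)} = \frac{14879}{45352 + 40} = \frac{14879}{45392}$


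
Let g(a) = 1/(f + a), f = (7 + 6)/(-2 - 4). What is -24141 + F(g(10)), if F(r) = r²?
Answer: -53327433/2209 ≈ -24141.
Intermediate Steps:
f = -13/6 (f = 13/(-6) = 13*(-⅙) = -13/6 ≈ -2.1667)
g(a) = 1/(-13/6 + a)
-24141 + F(g(10)) = -24141 + (6/(-13 + 6*10))² = -24141 + (6/(-13 + 60))² = -24141 + (6/47)² = -24141 + 36/2209 = -53327433/2209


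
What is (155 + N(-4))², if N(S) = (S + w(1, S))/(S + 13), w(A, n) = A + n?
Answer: 1926544/81 ≈ 23785.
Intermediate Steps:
N(S) = (1 + 2*S)/(13 + S) (N(S) = (S + (1 + S))/(S + 13) = (1 + 2*S)/(13 + S))
(155 + N(-4))² = (155 + (1 + 2*(-4))/(13 - 4))² = (155 + (1 - 8)/9)² = (155 + (⅑)*(-7))² = (155 - 7/9)² = (1388/9)² = 1926544/81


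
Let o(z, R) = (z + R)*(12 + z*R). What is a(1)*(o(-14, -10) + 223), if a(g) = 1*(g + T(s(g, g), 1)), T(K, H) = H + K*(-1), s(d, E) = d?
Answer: -3425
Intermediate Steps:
T(K, H) = H - K
a(g) = 1 (a(g) = 1*(g + (1 - g)) = 1*1 = 1)
o(z, R) = (12 + R*z)*(R + z) (o(z, R) = (R + z)*(12 + R*z) = (12 + R*z)*(R + z))
a(1)*(o(-14, -10) + 223) = 1*((12*(-10) + 12*(-14) - 10*(-14)² - 14*(-10)²) + 223) = 1*((-120 - 168 - 10*196 - 14*100) + 223) = 1*((-120 - 168 - 1960 - 1400) + 223) = 1*(-3648 + 223) = 1*(-3425) = -3425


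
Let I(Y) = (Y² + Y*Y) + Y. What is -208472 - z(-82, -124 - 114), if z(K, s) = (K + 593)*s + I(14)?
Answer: -87260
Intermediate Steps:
I(Y) = Y + 2*Y² (I(Y) = (Y² + Y²) + Y = 2*Y² + Y = Y + 2*Y²)
z(K, s) = 406 + s*(593 + K) (z(K, s) = (K + 593)*s + 14*(1 + 2*14) = (593 + K)*s + 14*(1 + 28) = s*(593 + K) + 14*29 = s*(593 + K) + 406 = 406 + s*(593 + K))
-208472 - z(-82, -124 - 114) = -208472 - (406 + 593*(-124 - 114) - 82*(-124 - 114)) = -208472 - (406 + 593*(-238) - 82*(-238)) = -208472 - (406 - 141134 + 19516) = -208472 - 1*(-121212) = -208472 + 121212 = -87260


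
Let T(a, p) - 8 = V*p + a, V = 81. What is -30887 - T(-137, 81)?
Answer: -37319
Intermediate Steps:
T(a, p) = 8 + a + 81*p (T(a, p) = 8 + (81*p + a) = 8 + (a + 81*p) = 8 + a + 81*p)
-30887 - T(-137, 81) = -30887 - (8 - 137 + 81*81) = -30887 - (8 - 137 + 6561) = -30887 - 1*6432 = -30887 - 6432 = -37319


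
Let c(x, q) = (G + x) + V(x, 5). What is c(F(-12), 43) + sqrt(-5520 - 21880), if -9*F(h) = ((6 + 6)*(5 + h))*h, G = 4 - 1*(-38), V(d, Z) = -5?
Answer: -75 + 10*I*sqrt(274) ≈ -75.0 + 165.53*I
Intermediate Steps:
G = 42 (G = 4 + 38 = 42)
F(h) = -h*(60 + 12*h)/9 (F(h) = -(6 + 6)*(5 + h)*h/9 = -12*(5 + h)*h/9 = -(60 + 12*h)*h/9 = -h*(60 + 12*h)/9)
c(x, q) = 37 + x (c(x, q) = (42 + x) - 5 = 37 + x)
c(F(-12), 43) + sqrt(-5520 - 21880) = (37 - 4/3*(-12)*(5 - 12)) + sqrt(-5520 - 21880) = (37 - 4/3*(-12)*(-7)) + sqrt(-27400) = (37 - 112) + 10*I*sqrt(274) = -75 + 10*I*sqrt(274)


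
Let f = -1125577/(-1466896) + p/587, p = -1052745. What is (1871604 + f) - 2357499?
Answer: -419932219252861/861067952 ≈ -4.8769e+5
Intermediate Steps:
f = -1543606715821/861067952 (f = -1125577/(-1466896) - 1052745/587 = -1125577*(-1/1466896) - 1052745*1/587 = 1125577/1466896 - 1052745/587 = -1543606715821/861067952 ≈ -1792.7)
(1871604 + f) - 2357499 = (1871604 - 1543606715821/861067952) - 2357499 = 1610034616519187/861067952 - 2357499 = -419932219252861/861067952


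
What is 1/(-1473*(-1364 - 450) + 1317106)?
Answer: 1/3989128 ≈ 2.5068e-7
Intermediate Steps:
1/(-1473*(-1364 - 450) + 1317106) = 1/(-1473*(-1814) + 1317106) = 1/(2672022 + 1317106) = 1/3989128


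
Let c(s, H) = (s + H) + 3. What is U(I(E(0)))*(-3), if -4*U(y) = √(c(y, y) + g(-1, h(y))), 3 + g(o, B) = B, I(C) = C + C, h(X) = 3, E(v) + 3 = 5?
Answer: 3*√11/4 ≈ 2.4875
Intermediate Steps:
E(v) = 2 (E(v) = -3 + 5 = 2)
c(s, H) = 3 + H + s (c(s, H) = (H + s) + 3 = 3 + H + s)
I(C) = 2*C
g(o, B) = -3 + B
U(y) = -√(3 + 2*y)/4 (U(y) = -√((3 + y + y) + (-3 + 3))/4 = -√((3 + 2*y) + 0)/4 = -√(3 + 2*y)/4)
U(I(E(0)))*(-3) = -√(3 + 2*(2*2))/4*(-3) = -√(3 + 2*4)/4*(-3) = -√(3 + 8)/4*(-3) = -√11/4*(-3) = 3*√11/4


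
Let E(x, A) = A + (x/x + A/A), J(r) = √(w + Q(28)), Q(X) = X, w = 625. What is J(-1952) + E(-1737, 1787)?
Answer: 1789 + √653 ≈ 1814.6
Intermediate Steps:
J(r) = √653 (J(r) = √(625 + 28) = √653)
E(x, A) = 2 + A (E(x, A) = A + (1 + 1) = A + 2 = 2 + A)
J(-1952) + E(-1737, 1787) = √653 + (2 + 1787) = √653 + 1789 = 1789 + √653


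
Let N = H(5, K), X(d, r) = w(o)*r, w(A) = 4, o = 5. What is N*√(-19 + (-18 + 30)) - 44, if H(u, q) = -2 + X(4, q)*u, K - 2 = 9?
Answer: -44 + 218*I*√7 ≈ -44.0 + 576.77*I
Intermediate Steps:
K = 11 (K = 2 + 9 = 11)
X(d, r) = 4*r
H(u, q) = -2 + 4*q*u (H(u, q) = -2 + (4*q)*u = -2 + 4*q*u)
N = 218 (N = -2 + 4*11*5 = -2 + 220 = 218)
N*√(-19 + (-18 + 30)) - 44 = 218*√(-19 + (-18 + 30)) - 44 = 218*√(-19 + 12) - 44 = 218*√(-7) - 44 = 218*(I*√7) - 44 = 218*I*√7 - 44 = -44 + 218*I*√7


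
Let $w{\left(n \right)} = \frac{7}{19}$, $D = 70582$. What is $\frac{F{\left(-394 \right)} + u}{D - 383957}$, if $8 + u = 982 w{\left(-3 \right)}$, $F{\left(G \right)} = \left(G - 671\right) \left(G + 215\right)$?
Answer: $- \frac{3628787}{5954125} \approx -0.60946$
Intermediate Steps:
$w{\left(n \right)} = \frac{7}{19}$ ($w{\left(n \right)} = 7 \cdot \frac{1}{19} = \frac{7}{19}$)
$F{\left(G \right)} = \left(-671 + G\right) \left(215 + G\right)$
$u = \frac{6722}{19}$ ($u = -8 + 982 \cdot \frac{7}{19} = -8 + \frac{6874}{19} = \frac{6722}{19} \approx 353.79$)
$\frac{F{\left(-394 \right)} + u}{D - 383957} = \frac{\left(-144265 + \left(-394\right)^{2} - -179664\right) + \frac{6722}{19}}{70582 - 383957} = \frac{\left(-144265 + 155236 + 179664\right) + \frac{6722}{19}}{-313375} = \left(190635 + \frac{6722}{19}\right) \left(- \frac{1}{313375}\right) = \frac{3628787}{19} \left(- \frac{1}{313375}\right) = - \frac{3628787}{5954125}$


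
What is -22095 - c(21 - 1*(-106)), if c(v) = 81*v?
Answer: -32382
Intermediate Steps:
-22095 - c(21 - 1*(-106)) = -22095 - 81*(21 - 1*(-106)) = -22095 - 81*(21 + 106) = -22095 - 81*127 = -22095 - 1*10287 = -22095 - 10287 = -32382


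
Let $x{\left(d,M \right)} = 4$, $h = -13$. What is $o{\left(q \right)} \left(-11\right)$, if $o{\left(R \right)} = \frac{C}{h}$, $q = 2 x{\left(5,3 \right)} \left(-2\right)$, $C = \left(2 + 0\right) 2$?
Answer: $\frac{44}{13} \approx 3.3846$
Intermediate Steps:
$C = 4$ ($C = 2 \cdot 2 = 4$)
$q = -16$ ($q = 2 \cdot 4 \left(-2\right) = 8 \left(-2\right) = -16$)
$o{\left(R \right)} = - \frac{4}{13}$ ($o{\left(R \right)} = \frac{4}{-13} = 4 \left(- \frac{1}{13}\right) = - \frac{4}{13}$)
$o{\left(q \right)} \left(-11\right) = \left(- \frac{4}{13}\right) \left(-11\right) = \frac{44}{13}$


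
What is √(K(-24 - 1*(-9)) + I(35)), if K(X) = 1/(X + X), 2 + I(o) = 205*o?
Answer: √6455670/30 ≈ 84.693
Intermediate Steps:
I(o) = -2 + 205*o
K(X) = 1/(2*X)
√(K(-24 - 1*(-9)) + I(35)) = √(1/(2*(-24 - 1*(-9))) + (-2 + 205*35)) = √(1/(2*(-24 + 9)) + (-2 + 7175)) = √((½)/(-15) + 7173) = √((½)*(-1/15) + 7173) = √(-1/30 + 7173) = √(215189/30) = √6455670/30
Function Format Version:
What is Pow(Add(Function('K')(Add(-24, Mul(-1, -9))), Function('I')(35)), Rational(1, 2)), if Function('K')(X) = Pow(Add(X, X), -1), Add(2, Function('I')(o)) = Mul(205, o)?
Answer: Mul(Rational(1, 30), Pow(6455670, Rational(1, 2))) ≈ 84.693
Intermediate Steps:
Function('I')(o) = Add(-2, Mul(205, o))
Function('K')(X) = Mul(Rational(1, 2), Pow(X, -1)) (Function('K')(X) = Pow(Mul(2, X), -1) = Mul(Rational(1, 2), Pow(X, -1)))
Pow(Add(Function('K')(Add(-24, Mul(-1, -9))), Function('I')(35)), Rational(1, 2)) = Pow(Add(Mul(Rational(1, 2), Pow(Add(-24, Mul(-1, -9)), -1)), Add(-2, Mul(205, 35))), Rational(1, 2)) = Pow(Add(Mul(Rational(1, 2), Pow(Add(-24, 9), -1)), Add(-2, 7175)), Rational(1, 2)) = Pow(Add(Mul(Rational(1, 2), Pow(-15, -1)), 7173), Rational(1, 2)) = Pow(Add(Mul(Rational(1, 2), Rational(-1, 15)), 7173), Rational(1, 2)) = Pow(Add(Rational(-1, 30), 7173), Rational(1, 2)) = Pow(Rational(215189, 30), Rational(1, 2)) = Mul(Rational(1, 30), Pow(6455670, Rational(1, 2)))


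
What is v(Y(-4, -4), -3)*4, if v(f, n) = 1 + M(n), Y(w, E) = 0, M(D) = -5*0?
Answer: 4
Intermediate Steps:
M(D) = 0
v(f, n) = 1 (v(f, n) = 1 + 0 = 1)
v(Y(-4, -4), -3)*4 = 1*4 = 4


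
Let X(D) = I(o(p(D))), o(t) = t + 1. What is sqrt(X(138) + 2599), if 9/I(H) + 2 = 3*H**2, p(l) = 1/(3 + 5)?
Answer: sqrt(34438015)/115 ≈ 51.029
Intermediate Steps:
p(l) = 1/8
o(t) = 1 + t
I(H) = 9/(-2 + 3*H**2)
X(D) = 576/115 (X(D) = 9/(-2 + 3*(1 + 1/8)**2) = 9/(-2 + 3*(9/8)**2) = 9/(-2 + 3*(81/64)) = 9/(-2 + 243/64) = 9/(115/64) = 9*(64/115) = 576/115)
sqrt(X(138) + 2599) = sqrt(576/115 + 2599) = sqrt(299461/115) = sqrt(34438015)/115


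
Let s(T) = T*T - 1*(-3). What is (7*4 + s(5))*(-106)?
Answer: -5936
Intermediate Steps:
s(T) = 3 + T**2 (s(T) = T**2 + 3 = 3 + T**2)
(7*4 + s(5))*(-106) = (7*4 + (3 + 5**2))*(-106) = (28 + (3 + 25))*(-106) = (28 + 28)*(-106) = 56*(-106) = -5936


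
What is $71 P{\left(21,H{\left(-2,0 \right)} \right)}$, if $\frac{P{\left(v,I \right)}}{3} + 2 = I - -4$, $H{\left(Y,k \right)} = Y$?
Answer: $0$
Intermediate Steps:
$P{\left(v,I \right)} = 6 + 3 I$ ($P{\left(v,I \right)} = -6 + 3 \left(I - -4\right) = -6 + 3 \left(I + 4\right) = -6 + 3 \left(4 + I\right) = -6 + \left(12 + 3 I\right) = 6 + 3 I$)
$71 P{\left(21,H{\left(-2,0 \right)} \right)} = 71 \left(6 + 3 \left(-2\right)\right) = 71 \left(6 - 6\right) = 71 \cdot 0 = 0$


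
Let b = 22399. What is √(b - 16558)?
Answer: 3*√649 ≈ 76.426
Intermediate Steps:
√(b - 16558) = √(22399 - 16558) = √5841 = 3*√649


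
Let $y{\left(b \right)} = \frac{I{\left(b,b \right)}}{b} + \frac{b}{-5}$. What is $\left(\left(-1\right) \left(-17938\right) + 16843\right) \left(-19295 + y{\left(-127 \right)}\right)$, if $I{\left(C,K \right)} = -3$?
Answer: $- \frac{425586611361}{635} \approx -6.7022 \cdot 10^{8}$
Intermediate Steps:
$y{\left(b \right)} = - \frac{3}{b} - \frac{b}{5}$ ($y{\left(b \right)} = - \frac{3}{b} + \frac{b}{-5} = - \frac{3}{b} + b \left(- \frac{1}{5}\right) = - \frac{3}{b} - \frac{b}{5}$)
$\left(\left(-1\right) \left(-17938\right) + 16843\right) \left(-19295 + y{\left(-127 \right)}\right) = \left(\left(-1\right) \left(-17938\right) + 16843\right) \left(-19295 - \left(- \frac{127}{5} + \frac{3}{-127}\right)\right) = \left(17938 + 16843\right) \left(-19295 + \left(\left(-3\right) \left(- \frac{1}{127}\right) + \frac{127}{5}\right)\right) = 34781 \left(-19295 + \left(\frac{3}{127} + \frac{127}{5}\right)\right) = 34781 \left(-19295 + \frac{16144}{635}\right) = 34781 \left(- \frac{12236181}{635}\right) = - \frac{425586611361}{635}$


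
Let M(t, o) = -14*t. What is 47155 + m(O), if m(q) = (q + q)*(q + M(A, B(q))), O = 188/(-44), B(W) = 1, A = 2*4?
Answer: 5825981/121 ≈ 48149.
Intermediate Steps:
A = 8
O = -47/11 (O = 188*(-1/44) = -47/11 ≈ -4.2727)
m(q) = 2*q*(-112 + q) (m(q) = (q + q)*(q - 14*8) = (2*q)*(q - 112) = (2*q)*(-112 + q) = 2*q*(-112 + q))
47155 + m(O) = 47155 + 2*(-47/11)*(-112 - 47/11) = 47155 + 2*(-47/11)*(-1279/11) = 47155 + 120226/121 = 5825981/121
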